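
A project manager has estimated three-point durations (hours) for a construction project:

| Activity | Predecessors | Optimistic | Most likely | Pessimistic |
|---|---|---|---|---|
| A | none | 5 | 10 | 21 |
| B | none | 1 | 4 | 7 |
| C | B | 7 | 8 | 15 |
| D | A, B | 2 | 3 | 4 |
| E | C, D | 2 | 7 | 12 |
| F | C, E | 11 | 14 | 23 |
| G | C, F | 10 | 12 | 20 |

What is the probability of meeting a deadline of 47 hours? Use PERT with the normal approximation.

0.313

te_A = (5 + 4·10 + 21)/6 = 66/6 = 11; σ²_A = ((21−5)/6)² = 7.111
te_B = (1 + 4·4 + 7)/6 = 24/6 = 4; σ²_B = ((7−1)/6)² = 1.000
te_C = (7 + 4·8 + 15)/6 = 54/6 = 9; σ²_C = ((15−7)/6)² = 1.778
te_D = (2 + 4·3 + 4)/6 = 18/6 = 3; σ²_D = ((4−2)/6)² = 0.111
te_E = (2 + 4·7 + 12)/6 = 42/6 = 7; σ²_E = ((12−2)/6)² = 2.778
te_F = (11 + 4·14 + 23)/6 = 90/6 = 15; σ²_F = ((23−11)/6)² = 4.000
te_G = (10 + 4·12 + 20)/6 = 78/6 = 13; σ²_G = ((20−10)/6)² = 2.778

Forward pass:
ES_A = 0; EF_A = 11
ES_B = 0; EF_B = 4
ES_C = 4; EF_C = 4+9 = 13
ES_D = max(EF_A=11, EF_B=4) = 11; EF_D = 11+3 = 14
ES_E = max(EF_C=13, EF_D=14) = 14; EF_E = 14+7 = 21
ES_F = max(EF_C=13, EF_E=21) = 21; EF_F = 21+15 = 36
ES_G = max(EF_C=13, EF_F=36) = 36; EF_G = 36+13 = 49
Expected project duration μ = 49 hours. Critical path: A → D → E → F → G.

Variance along critical path = 7.111 + 0.111 + 2.778 + 4.000 + 2.778 = 16.778; σ = √16.778 = 4.096 hours.
Z = (47 − 49) / 4.096 = -0.488
P(T ≤ 47) = Φ(-0.488) ≈ 0.313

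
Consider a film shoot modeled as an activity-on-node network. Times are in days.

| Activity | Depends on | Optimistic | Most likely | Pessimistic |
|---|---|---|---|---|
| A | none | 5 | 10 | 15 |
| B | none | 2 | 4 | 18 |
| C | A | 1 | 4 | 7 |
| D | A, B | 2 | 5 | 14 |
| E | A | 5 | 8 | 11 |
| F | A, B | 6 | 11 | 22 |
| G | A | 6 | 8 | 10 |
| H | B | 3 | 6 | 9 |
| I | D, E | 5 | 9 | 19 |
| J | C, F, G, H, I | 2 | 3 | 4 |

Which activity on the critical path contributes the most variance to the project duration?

I

te_A = (5 + 4·10 + 15)/6 = 60/6 = 10; σ²_A = ((15−5)/6)² = 2.778
te_B = (2 + 4·4 + 18)/6 = 36/6 = 6; σ²_B = ((18−2)/6)² = 7.111
te_C = (1 + 4·4 + 7)/6 = 24/6 = 4; σ²_C = ((7−1)/6)² = 1.000
te_D = (2 + 4·5 + 14)/6 = 36/6 = 6; σ²_D = ((14−2)/6)² = 4.000
te_E = (5 + 4·8 + 11)/6 = 48/6 = 8; σ²_E = ((11−5)/6)² = 1.000
te_F = (6 + 4·11 + 22)/6 = 72/6 = 12; σ²_F = ((22−6)/6)² = 7.111
te_G = (6 + 4·8 + 10)/6 = 48/6 = 8; σ²_G = ((10−6)/6)² = 0.444
te_H = (3 + 4·6 + 9)/6 = 36/6 = 6; σ²_H = ((9−3)/6)² = 1.000
te_I = (5 + 4·9 + 19)/6 = 60/6 = 10; σ²_I = ((19−5)/6)² = 5.444
te_J = (2 + 4·3 + 4)/6 = 18/6 = 3; σ²_J = ((4−2)/6)² = 0.111

Forward pass:
ES_A = 0; EF_A = 10
ES_B = 0; EF_B = 6
ES_C = 10; EF_C = 10+4 = 14
ES_D = max(EF_A=10, EF_B=6) = 10; EF_D = 10+6 = 16
ES_E = 10; EF_E = 10+8 = 18
ES_F = max(EF_A=10, EF_B=6) = 10; EF_F = 10+12 = 22
ES_G = 10; EF_G = 10+8 = 18
ES_H = 6; EF_H = 6+6 = 12
ES_I = max(EF_D=16, EF_E=18) = 18; EF_I = 18+10 = 28
ES_J = max(EF_C=14, EF_F=22, EF_G=18, EF_H=12, EF_I=28) = 28; EF_J = 28+3 = 31
Expected project duration μ = 31 days. Critical path: A → E → I → J.

Variances on critical path: σ²_A=2.778, σ²_E=1.000, σ²_I=5.444, σ²_J=0.111.
Largest is σ²_I = 5.444.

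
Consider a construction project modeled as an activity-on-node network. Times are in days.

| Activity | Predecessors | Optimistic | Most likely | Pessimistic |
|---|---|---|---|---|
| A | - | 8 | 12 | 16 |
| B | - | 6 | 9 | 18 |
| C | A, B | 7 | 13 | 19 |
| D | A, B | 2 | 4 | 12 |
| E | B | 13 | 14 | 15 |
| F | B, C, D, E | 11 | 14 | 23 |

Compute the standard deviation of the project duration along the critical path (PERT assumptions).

3.13 days

te_A = (8 + 4·12 + 16)/6 = 72/6 = 12; σ²_A = ((16−8)/6)² = 1.778
te_B = (6 + 4·9 + 18)/6 = 60/6 = 10; σ²_B = ((18−6)/6)² = 4.000
te_C = (7 + 4·13 + 19)/6 = 78/6 = 13; σ²_C = ((19−7)/6)² = 4.000
te_D = (2 + 4·4 + 12)/6 = 30/6 = 5; σ²_D = ((12−2)/6)² = 2.778
te_E = (13 + 4·14 + 15)/6 = 84/6 = 14; σ²_E = ((15−13)/6)² = 0.111
te_F = (11 + 4·14 + 23)/6 = 90/6 = 15; σ²_F = ((23−11)/6)² = 4.000

Forward pass:
ES_A = 0; EF_A = 12
ES_B = 0; EF_B = 10
ES_C = max(EF_A=12, EF_B=10) = 12; EF_C = 12+13 = 25
ES_D = max(EF_A=12, EF_B=10) = 12; EF_D = 12+5 = 17
ES_E = 10; EF_E = 10+14 = 24
ES_F = max(EF_B=10, EF_C=25, EF_D=17, EF_E=24) = 25; EF_F = 25+15 = 40
Expected project duration μ = 40 days. Critical path: A → C → F.

Variance along critical path = 1.778 + 4.000 + 4.000 = 9.778
σ = √9.778 = 3.127 days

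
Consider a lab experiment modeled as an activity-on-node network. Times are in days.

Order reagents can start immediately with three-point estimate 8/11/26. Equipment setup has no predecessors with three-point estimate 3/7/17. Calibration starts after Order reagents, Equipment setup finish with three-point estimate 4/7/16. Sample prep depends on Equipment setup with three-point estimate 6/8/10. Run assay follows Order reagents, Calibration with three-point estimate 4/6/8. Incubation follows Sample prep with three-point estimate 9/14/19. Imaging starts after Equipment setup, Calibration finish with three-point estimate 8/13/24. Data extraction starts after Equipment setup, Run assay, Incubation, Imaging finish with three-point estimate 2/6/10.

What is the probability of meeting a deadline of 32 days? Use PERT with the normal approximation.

te_Order reagents = (8 + 4·11 + 26)/6 = 78/6 = 13; σ²_Order reagents = ((26−8)/6)² = 9.000
te_Equipment setup = (3 + 4·7 + 17)/6 = 48/6 = 8; σ²_Equipment setup = ((17−3)/6)² = 5.444
te_Calibration = (4 + 4·7 + 16)/6 = 48/6 = 8; σ²_Calibration = ((16−4)/6)² = 4.000
te_Sample prep = (6 + 4·8 + 10)/6 = 48/6 = 8; σ²_Sample prep = ((10−6)/6)² = 0.444
te_Run assay = (4 + 4·6 + 8)/6 = 36/6 = 6; σ²_Run assay = ((8−4)/6)² = 0.444
te_Incubation = (9 + 4·14 + 19)/6 = 84/6 = 14; σ²_Incubation = ((19−9)/6)² = 2.778
te_Imaging = (8 + 4·13 + 24)/6 = 84/6 = 14; σ²_Imaging = ((24−8)/6)² = 7.111
te_Data extraction = (2 + 4·6 + 10)/6 = 36/6 = 6; σ²_Data extraction = ((10−2)/6)² = 1.778

Forward pass:
ES_Order reagents = 0; EF_Order reagents = 13
ES_Equipment setup = 0; EF_Equipment setup = 8
ES_Calibration = max(EF_Order reagents=13, EF_Equipment setup=8) = 13; EF_Calibration = 13+8 = 21
ES_Sample prep = 8; EF_Sample prep = 8+8 = 16
ES_Run assay = max(EF_Order reagents=13, EF_Calibration=21) = 21; EF_Run assay = 21+6 = 27
ES_Incubation = 16; EF_Incubation = 16+14 = 30
ES_Imaging = max(EF_Equipment setup=8, EF_Calibration=21) = 21; EF_Imaging = 21+14 = 35
ES_Data extraction = max(EF_Equipment setup=8, EF_Run assay=27, EF_Incubation=30, EF_Imaging=35) = 35; EF_Data extraction = 35+6 = 41
Expected project duration μ = 41 days. Critical path: Order reagents → Calibration → Imaging → Data extraction.

Variance along critical path = 9.000 + 4.000 + 7.111 + 1.778 = 21.889; σ = √21.889 = 4.679 days.
Z = (32 − 41) / 4.679 = -1.924
P(T ≤ 32) = Φ(-1.924) ≈ 0.027

0.027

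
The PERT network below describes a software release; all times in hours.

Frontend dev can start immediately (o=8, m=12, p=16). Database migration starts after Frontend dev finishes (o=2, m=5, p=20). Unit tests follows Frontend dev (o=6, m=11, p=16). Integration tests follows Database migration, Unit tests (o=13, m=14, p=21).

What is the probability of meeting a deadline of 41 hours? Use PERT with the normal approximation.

te_Frontend dev = (8 + 4·12 + 16)/6 = 72/6 = 12; σ²_Frontend dev = ((16−8)/6)² = 1.778
te_Database migration = (2 + 4·5 + 20)/6 = 42/6 = 7; σ²_Database migration = ((20−2)/6)² = 9.000
te_Unit tests = (6 + 4·11 + 16)/6 = 66/6 = 11; σ²_Unit tests = ((16−6)/6)² = 2.778
te_Integration tests = (13 + 4·14 + 21)/6 = 90/6 = 15; σ²_Integration tests = ((21−13)/6)² = 1.778

Forward pass:
ES_Frontend dev = 0; EF_Frontend dev = 12
ES_Database migration = 12; EF_Database migration = 12+7 = 19
ES_Unit tests = 12; EF_Unit tests = 12+11 = 23
ES_Integration tests = max(EF_Database migration=19, EF_Unit tests=23) = 23; EF_Integration tests = 23+15 = 38
Expected project duration μ = 38 hours. Critical path: Frontend dev → Unit tests → Integration tests.

Variance along critical path = 1.778 + 2.778 + 1.778 = 6.333; σ = √6.333 = 2.517 hours.
Z = (41 − 38) / 2.517 = 1.192
P(T ≤ 41) = Φ(1.192) ≈ 0.883

0.883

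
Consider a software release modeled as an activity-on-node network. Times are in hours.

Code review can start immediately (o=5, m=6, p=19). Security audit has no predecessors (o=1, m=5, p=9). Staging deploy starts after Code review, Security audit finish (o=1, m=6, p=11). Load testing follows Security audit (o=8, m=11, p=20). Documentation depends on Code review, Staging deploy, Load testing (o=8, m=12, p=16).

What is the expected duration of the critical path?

29 hours

te_Code review = (5 + 4·6 + 19)/6 = 48/6 = 8
te_Security audit = (1 + 4·5 + 9)/6 = 30/6 = 5
te_Staging deploy = (1 + 4·6 + 11)/6 = 36/6 = 6
te_Load testing = (8 + 4·11 + 20)/6 = 72/6 = 12
te_Documentation = (8 + 4·12 + 16)/6 = 72/6 = 12

Forward pass:
ES_Code review = 0; EF_Code review = 8
ES_Security audit = 0; EF_Security audit = 5
ES_Staging deploy = max(EF_Code review=8, EF_Security audit=5) = 8; EF_Staging deploy = 8+6 = 14
ES_Load testing = 5; EF_Load testing = 5+12 = 17
ES_Documentation = max(EF_Code review=8, EF_Staging deploy=14, EF_Load testing=17) = 17; EF_Documentation = 17+12 = 29
Expected project duration μ = 29 hours. Critical path: Security audit → Load testing → Documentation.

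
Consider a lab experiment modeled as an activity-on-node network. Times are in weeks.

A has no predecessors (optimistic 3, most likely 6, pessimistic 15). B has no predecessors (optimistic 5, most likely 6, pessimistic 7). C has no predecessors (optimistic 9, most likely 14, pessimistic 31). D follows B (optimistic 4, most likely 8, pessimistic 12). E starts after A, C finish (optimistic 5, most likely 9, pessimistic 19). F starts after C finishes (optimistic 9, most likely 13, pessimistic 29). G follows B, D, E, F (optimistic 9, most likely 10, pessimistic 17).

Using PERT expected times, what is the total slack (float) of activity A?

14 weeks

te_A = (3 + 4·6 + 15)/6 = 42/6 = 7
te_B = (5 + 4·6 + 7)/6 = 36/6 = 6
te_C = (9 + 4·14 + 31)/6 = 96/6 = 16
te_D = (4 + 4·8 + 12)/6 = 48/6 = 8
te_E = (5 + 4·9 + 19)/6 = 60/6 = 10
te_F = (9 + 4·13 + 29)/6 = 90/6 = 15
te_G = (9 + 4·10 + 17)/6 = 66/6 = 11

Forward pass:
ES_A = 0; EF_A = 7
ES_B = 0; EF_B = 6
ES_C = 0; EF_C = 16
ES_D = 6; EF_D = 6+8 = 14
ES_E = max(EF_A=7, EF_C=16) = 16; EF_E = 16+10 = 26
ES_F = 16; EF_F = 16+15 = 31
ES_G = max(EF_B=6, EF_D=14, EF_E=26, EF_F=31) = 31; EF_G = 31+11 = 42
Expected project duration μ = 42 weeks. Critical path: C → F → G.

Backward pass:
LF_G = 42; LS_G = 42−11 = 31
LF_F = LS_G = 31; LS_F = 31−15 = 16
LF_E = LS_G = 31; LS_E = 31−10 = 21
LF_D = LS_G = 31; LS_D = 31−8 = 23
LF_C = min(LS_E=21, LS_F=16) = 16; LS_C = 16−16 = 0
LF_B = min(LS_D=23, LS_G=31) = 23; LS_B = 23−6 = 17
LF_A = LS_E = 21; LS_A = 21−7 = 14
Slack_A = LS_A − ES_A = 14 − 0 = 14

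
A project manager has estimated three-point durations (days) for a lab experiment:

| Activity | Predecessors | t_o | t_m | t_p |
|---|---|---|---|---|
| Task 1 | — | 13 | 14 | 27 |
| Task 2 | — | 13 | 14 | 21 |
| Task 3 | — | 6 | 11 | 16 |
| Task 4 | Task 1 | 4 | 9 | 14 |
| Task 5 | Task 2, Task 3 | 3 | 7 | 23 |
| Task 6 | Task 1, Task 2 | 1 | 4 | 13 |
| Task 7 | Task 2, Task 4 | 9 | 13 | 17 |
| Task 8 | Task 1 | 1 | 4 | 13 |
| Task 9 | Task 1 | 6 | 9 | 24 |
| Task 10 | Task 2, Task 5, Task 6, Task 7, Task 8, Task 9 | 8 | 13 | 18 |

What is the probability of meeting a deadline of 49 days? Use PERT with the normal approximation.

te_Task 1 = (13 + 4·14 + 27)/6 = 96/6 = 16; σ²_Task 1 = ((27−13)/6)² = 5.444
te_Task 2 = (13 + 4·14 + 21)/6 = 90/6 = 15; σ²_Task 2 = ((21−13)/6)² = 1.778
te_Task 3 = (6 + 4·11 + 16)/6 = 66/6 = 11; σ²_Task 3 = ((16−6)/6)² = 2.778
te_Task 4 = (4 + 4·9 + 14)/6 = 54/6 = 9; σ²_Task 4 = ((14−4)/6)² = 2.778
te_Task 5 = (3 + 4·7 + 23)/6 = 54/6 = 9; σ²_Task 5 = ((23−3)/6)² = 11.111
te_Task 6 = (1 + 4·4 + 13)/6 = 30/6 = 5; σ²_Task 6 = ((13−1)/6)² = 4.000
te_Task 7 = (9 + 4·13 + 17)/6 = 78/6 = 13; σ²_Task 7 = ((17−9)/6)² = 1.778
te_Task 8 = (1 + 4·4 + 13)/6 = 30/6 = 5; σ²_Task 8 = ((13−1)/6)² = 4.000
te_Task 9 = (6 + 4·9 + 24)/6 = 66/6 = 11; σ²_Task 9 = ((24−6)/6)² = 9.000
te_Task 10 = (8 + 4·13 + 18)/6 = 78/6 = 13; σ²_Task 10 = ((18−8)/6)² = 2.778

Forward pass:
ES_Task 1 = 0; EF_Task 1 = 16
ES_Task 2 = 0; EF_Task 2 = 15
ES_Task 3 = 0; EF_Task 3 = 11
ES_Task 4 = 16; EF_Task 4 = 16+9 = 25
ES_Task 5 = max(EF_Task 2=15, EF_Task 3=11) = 15; EF_Task 5 = 15+9 = 24
ES_Task 6 = max(EF_Task 1=16, EF_Task 2=15) = 16; EF_Task 6 = 16+5 = 21
ES_Task 7 = max(EF_Task 2=15, EF_Task 4=25) = 25; EF_Task 7 = 25+13 = 38
ES_Task 8 = 16; EF_Task 8 = 16+5 = 21
ES_Task 9 = 16; EF_Task 9 = 16+11 = 27
ES_Task 10 = max(EF_Task 2=15, EF_Task 5=24, EF_Task 6=21, EF_Task 7=38, EF_Task 8=21, EF_Task 9=27) = 38; EF_Task 10 = 38+13 = 51
Expected project duration μ = 51 days. Critical path: Task 1 → Task 4 → Task 7 → Task 10.

Variance along critical path = 5.444 + 2.778 + 1.778 + 2.778 = 12.778; σ = √12.778 = 3.575 days.
Z = (49 − 51) / 3.575 = -0.560
P(T ≤ 49) = Φ(-0.560) ≈ 0.288

0.288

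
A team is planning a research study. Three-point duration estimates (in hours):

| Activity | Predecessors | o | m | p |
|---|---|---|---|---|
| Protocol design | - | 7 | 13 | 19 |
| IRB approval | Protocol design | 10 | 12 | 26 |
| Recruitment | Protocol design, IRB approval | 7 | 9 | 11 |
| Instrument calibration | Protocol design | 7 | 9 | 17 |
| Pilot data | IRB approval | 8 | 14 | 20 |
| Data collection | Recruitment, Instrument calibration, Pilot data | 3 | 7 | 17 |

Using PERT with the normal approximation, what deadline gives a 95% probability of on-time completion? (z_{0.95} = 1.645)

56.5 hours

te_Protocol design = (7 + 4·13 + 19)/6 = 78/6 = 13; σ²_Protocol design = ((19−7)/6)² = 4.000
te_IRB approval = (10 + 4·12 + 26)/6 = 84/6 = 14; σ²_IRB approval = ((26−10)/6)² = 7.111
te_Recruitment = (7 + 4·9 + 11)/6 = 54/6 = 9; σ²_Recruitment = ((11−7)/6)² = 0.444
te_Instrument calibration = (7 + 4·9 + 17)/6 = 60/6 = 10; σ²_Instrument calibration = ((17−7)/6)² = 2.778
te_Pilot data = (8 + 4·14 + 20)/6 = 84/6 = 14; σ²_Pilot data = ((20−8)/6)² = 4.000
te_Data collection = (3 + 4·7 + 17)/6 = 48/6 = 8; σ²_Data collection = ((17−3)/6)² = 5.444

Forward pass:
ES_Protocol design = 0; EF_Protocol design = 13
ES_IRB approval = 13; EF_IRB approval = 13+14 = 27
ES_Recruitment = max(EF_Protocol design=13, EF_IRB approval=27) = 27; EF_Recruitment = 27+9 = 36
ES_Instrument calibration = 13; EF_Instrument calibration = 13+10 = 23
ES_Pilot data = 27; EF_Pilot data = 27+14 = 41
ES_Data collection = max(EF_Recruitment=36, EF_Instrument calibration=23, EF_Pilot data=41) = 41; EF_Data collection = 41+8 = 49
Expected project duration μ = 49 hours. Critical path: Protocol design → IRB approval → Pilot data → Data collection.

Variance along critical path = 4.000 + 7.111 + 4.000 + 5.444 = 20.556; σ = 4.534 hours.
D = μ + z·σ = 49 + 1.645·4.534 = 56.5 hours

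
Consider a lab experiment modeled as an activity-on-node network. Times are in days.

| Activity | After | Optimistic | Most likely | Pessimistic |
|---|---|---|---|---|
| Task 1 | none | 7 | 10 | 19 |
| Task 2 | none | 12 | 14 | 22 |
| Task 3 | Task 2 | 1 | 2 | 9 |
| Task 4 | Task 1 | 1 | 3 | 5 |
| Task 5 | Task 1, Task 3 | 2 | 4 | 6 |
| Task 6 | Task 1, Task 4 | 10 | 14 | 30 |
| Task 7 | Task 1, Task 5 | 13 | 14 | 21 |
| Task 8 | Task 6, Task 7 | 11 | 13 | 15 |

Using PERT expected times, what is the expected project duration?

50 days

te_Task 1 = (7 + 4·10 + 19)/6 = 66/6 = 11
te_Task 2 = (12 + 4·14 + 22)/6 = 90/6 = 15
te_Task 3 = (1 + 4·2 + 9)/6 = 18/6 = 3
te_Task 4 = (1 + 4·3 + 5)/6 = 18/6 = 3
te_Task 5 = (2 + 4·4 + 6)/6 = 24/6 = 4
te_Task 6 = (10 + 4·14 + 30)/6 = 96/6 = 16
te_Task 7 = (13 + 4·14 + 21)/6 = 90/6 = 15
te_Task 8 = (11 + 4·13 + 15)/6 = 78/6 = 13

Forward pass:
ES_Task 1 = 0; EF_Task 1 = 11
ES_Task 2 = 0; EF_Task 2 = 15
ES_Task 3 = 15; EF_Task 3 = 15+3 = 18
ES_Task 4 = 11; EF_Task 4 = 11+3 = 14
ES_Task 5 = max(EF_Task 1=11, EF_Task 3=18) = 18; EF_Task 5 = 18+4 = 22
ES_Task 6 = max(EF_Task 1=11, EF_Task 4=14) = 14; EF_Task 6 = 14+16 = 30
ES_Task 7 = max(EF_Task 1=11, EF_Task 5=22) = 22; EF_Task 7 = 22+15 = 37
ES_Task 8 = max(EF_Task 6=30, EF_Task 7=37) = 37; EF_Task 8 = 37+13 = 50
Expected project duration μ = 50 days. Critical path: Task 2 → Task 3 → Task 5 → Task 7 → Task 8.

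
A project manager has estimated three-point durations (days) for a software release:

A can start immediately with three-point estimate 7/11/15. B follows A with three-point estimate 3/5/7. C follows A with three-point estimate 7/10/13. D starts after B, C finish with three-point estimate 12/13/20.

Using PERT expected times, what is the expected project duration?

35 days

te_A = (7 + 4·11 + 15)/6 = 66/6 = 11
te_B = (3 + 4·5 + 7)/6 = 30/6 = 5
te_C = (7 + 4·10 + 13)/6 = 60/6 = 10
te_D = (12 + 4·13 + 20)/6 = 84/6 = 14

Forward pass:
ES_A = 0; EF_A = 11
ES_B = 11; EF_B = 11+5 = 16
ES_C = 11; EF_C = 11+10 = 21
ES_D = max(EF_B=16, EF_C=21) = 21; EF_D = 21+14 = 35
Expected project duration μ = 35 days. Critical path: A → C → D.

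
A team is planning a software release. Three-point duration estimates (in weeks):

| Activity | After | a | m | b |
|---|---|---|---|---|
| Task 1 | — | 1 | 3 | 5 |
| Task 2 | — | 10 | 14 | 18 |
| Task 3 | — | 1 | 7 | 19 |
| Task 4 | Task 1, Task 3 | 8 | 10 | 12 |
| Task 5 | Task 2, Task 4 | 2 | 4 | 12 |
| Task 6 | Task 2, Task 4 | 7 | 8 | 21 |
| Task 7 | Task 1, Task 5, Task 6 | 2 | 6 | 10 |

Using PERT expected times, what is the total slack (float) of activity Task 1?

te_Task 1 = (1 + 4·3 + 5)/6 = 18/6 = 3
te_Task 2 = (10 + 4·14 + 18)/6 = 84/6 = 14
te_Task 3 = (1 + 4·7 + 19)/6 = 48/6 = 8
te_Task 4 = (8 + 4·10 + 12)/6 = 60/6 = 10
te_Task 5 = (2 + 4·4 + 12)/6 = 30/6 = 5
te_Task 6 = (7 + 4·8 + 21)/6 = 60/6 = 10
te_Task 7 = (2 + 4·6 + 10)/6 = 36/6 = 6

Forward pass:
ES_Task 1 = 0; EF_Task 1 = 3
ES_Task 2 = 0; EF_Task 2 = 14
ES_Task 3 = 0; EF_Task 3 = 8
ES_Task 4 = max(EF_Task 1=3, EF_Task 3=8) = 8; EF_Task 4 = 8+10 = 18
ES_Task 5 = max(EF_Task 2=14, EF_Task 4=18) = 18; EF_Task 5 = 18+5 = 23
ES_Task 6 = max(EF_Task 2=14, EF_Task 4=18) = 18; EF_Task 6 = 18+10 = 28
ES_Task 7 = max(EF_Task 1=3, EF_Task 5=23, EF_Task 6=28) = 28; EF_Task 7 = 28+6 = 34
Expected project duration μ = 34 weeks. Critical path: Task 3 → Task 4 → Task 6 → Task 7.

Backward pass:
LF_Task 7 = 34; LS_Task 7 = 34−6 = 28
LF_Task 6 = LS_Task 7 = 28; LS_Task 6 = 28−10 = 18
LF_Task 5 = LS_Task 7 = 28; LS_Task 5 = 28−5 = 23
LF_Task 4 = min(LS_Task 5=23, LS_Task 6=18) = 18; LS_Task 4 = 18−10 = 8
LF_Task 3 = LS_Task 4 = 8; LS_Task 3 = 8−8 = 0
LF_Task 2 = min(LS_Task 5=23, LS_Task 6=18) = 18; LS_Task 2 = 18−14 = 4
LF_Task 1 = min(LS_Task 4=8, LS_Task 7=28) = 8; LS_Task 1 = 8−3 = 5
Slack_Task 1 = LS_Task 1 − ES_Task 1 = 5 − 0 = 5

5 weeks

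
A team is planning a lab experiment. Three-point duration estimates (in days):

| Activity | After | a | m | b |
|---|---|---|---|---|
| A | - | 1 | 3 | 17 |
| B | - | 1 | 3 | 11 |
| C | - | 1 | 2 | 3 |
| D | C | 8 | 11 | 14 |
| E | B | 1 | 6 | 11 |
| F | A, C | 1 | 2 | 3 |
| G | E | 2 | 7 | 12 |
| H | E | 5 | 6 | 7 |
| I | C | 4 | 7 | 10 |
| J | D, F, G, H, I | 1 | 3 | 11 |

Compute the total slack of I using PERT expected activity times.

te_A = (1 + 4·3 + 17)/6 = 30/6 = 5
te_B = (1 + 4·3 + 11)/6 = 24/6 = 4
te_C = (1 + 4·2 + 3)/6 = 12/6 = 2
te_D = (8 + 4·11 + 14)/6 = 66/6 = 11
te_E = (1 + 4·6 + 11)/6 = 36/6 = 6
te_F = (1 + 4·2 + 3)/6 = 12/6 = 2
te_G = (2 + 4·7 + 12)/6 = 42/6 = 7
te_H = (5 + 4·6 + 7)/6 = 36/6 = 6
te_I = (4 + 4·7 + 10)/6 = 42/6 = 7
te_J = (1 + 4·3 + 11)/6 = 24/6 = 4

Forward pass:
ES_A = 0; EF_A = 5
ES_B = 0; EF_B = 4
ES_C = 0; EF_C = 2
ES_D = 2; EF_D = 2+11 = 13
ES_E = 4; EF_E = 4+6 = 10
ES_F = max(EF_A=5, EF_C=2) = 5; EF_F = 5+2 = 7
ES_G = 10; EF_G = 10+7 = 17
ES_H = 10; EF_H = 10+6 = 16
ES_I = 2; EF_I = 2+7 = 9
ES_J = max(EF_D=13, EF_F=7, EF_G=17, EF_H=16, EF_I=9) = 17; EF_J = 17+4 = 21
Expected project duration μ = 21 days. Critical path: B → E → G → J.

Backward pass:
LF_J = 21; LS_J = 21−4 = 17
LF_I = LS_J = 17; LS_I = 17−7 = 10
LF_H = LS_J = 17; LS_H = 17−6 = 11
LF_G = LS_J = 17; LS_G = 17−7 = 10
LF_F = LS_J = 17; LS_F = 17−2 = 15
LF_E = min(LS_G=10, LS_H=11) = 10; LS_E = 10−6 = 4
LF_D = LS_J = 17; LS_D = 17−11 = 6
LF_C = min(LS_D=6, LS_F=15, LS_I=10) = 6; LS_C = 6−2 = 4
LF_B = LS_E = 4; LS_B = 4−4 = 0
LF_A = LS_F = 15; LS_A = 15−5 = 10
Slack_I = LS_I − ES_I = 10 − 2 = 8

8 days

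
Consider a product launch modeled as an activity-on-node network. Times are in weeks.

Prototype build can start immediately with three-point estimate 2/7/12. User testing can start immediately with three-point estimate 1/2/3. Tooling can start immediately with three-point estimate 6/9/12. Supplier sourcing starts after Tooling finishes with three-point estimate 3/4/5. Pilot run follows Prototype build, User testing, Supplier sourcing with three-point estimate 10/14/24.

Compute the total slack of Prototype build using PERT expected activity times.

te_Prototype build = (2 + 4·7 + 12)/6 = 42/6 = 7
te_User testing = (1 + 4·2 + 3)/6 = 12/6 = 2
te_Tooling = (6 + 4·9 + 12)/6 = 54/6 = 9
te_Supplier sourcing = (3 + 4·4 + 5)/6 = 24/6 = 4
te_Pilot run = (10 + 4·14 + 24)/6 = 90/6 = 15

Forward pass:
ES_Prototype build = 0; EF_Prototype build = 7
ES_User testing = 0; EF_User testing = 2
ES_Tooling = 0; EF_Tooling = 9
ES_Supplier sourcing = 9; EF_Supplier sourcing = 9+4 = 13
ES_Pilot run = max(EF_Prototype build=7, EF_User testing=2, EF_Supplier sourcing=13) = 13; EF_Pilot run = 13+15 = 28
Expected project duration μ = 28 weeks. Critical path: Tooling → Supplier sourcing → Pilot run.

Backward pass:
LF_Pilot run = 28; LS_Pilot run = 28−15 = 13
LF_Supplier sourcing = LS_Pilot run = 13; LS_Supplier sourcing = 13−4 = 9
LF_Tooling = LS_Supplier sourcing = 9; LS_Tooling = 9−9 = 0
LF_User testing = LS_Pilot run = 13; LS_User testing = 13−2 = 11
LF_Prototype build = LS_Pilot run = 13; LS_Prototype build = 13−7 = 6
Slack_Prototype build = LS_Prototype build − ES_Prototype build = 6 − 0 = 6

6 weeks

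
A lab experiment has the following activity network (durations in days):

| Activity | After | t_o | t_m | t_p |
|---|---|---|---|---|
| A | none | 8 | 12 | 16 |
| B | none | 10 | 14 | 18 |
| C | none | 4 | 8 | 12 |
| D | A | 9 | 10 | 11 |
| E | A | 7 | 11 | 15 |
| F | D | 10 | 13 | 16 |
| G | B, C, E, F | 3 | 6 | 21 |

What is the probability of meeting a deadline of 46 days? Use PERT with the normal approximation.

te_A = (8 + 4·12 + 16)/6 = 72/6 = 12; σ²_A = ((16−8)/6)² = 1.778
te_B = (10 + 4·14 + 18)/6 = 84/6 = 14; σ²_B = ((18−10)/6)² = 1.778
te_C = (4 + 4·8 + 12)/6 = 48/6 = 8; σ²_C = ((12−4)/6)² = 1.778
te_D = (9 + 4·10 + 11)/6 = 60/6 = 10; σ²_D = ((11−9)/6)² = 0.111
te_E = (7 + 4·11 + 15)/6 = 66/6 = 11; σ²_E = ((15−7)/6)² = 1.778
te_F = (10 + 4·13 + 16)/6 = 78/6 = 13; σ²_F = ((16−10)/6)² = 1.000
te_G = (3 + 4·6 + 21)/6 = 48/6 = 8; σ²_G = ((21−3)/6)² = 9.000

Forward pass:
ES_A = 0; EF_A = 12
ES_B = 0; EF_B = 14
ES_C = 0; EF_C = 8
ES_D = 12; EF_D = 12+10 = 22
ES_E = 12; EF_E = 12+11 = 23
ES_F = 22; EF_F = 22+13 = 35
ES_G = max(EF_B=14, EF_C=8, EF_E=23, EF_F=35) = 35; EF_G = 35+8 = 43
Expected project duration μ = 43 days. Critical path: A → D → F → G.

Variance along critical path = 1.778 + 0.111 + 1.000 + 9.000 = 11.889; σ = √11.889 = 3.448 days.
Z = (46 − 43) / 3.448 = 0.870
P(T ≤ 46) = Φ(0.870) ≈ 0.808

0.808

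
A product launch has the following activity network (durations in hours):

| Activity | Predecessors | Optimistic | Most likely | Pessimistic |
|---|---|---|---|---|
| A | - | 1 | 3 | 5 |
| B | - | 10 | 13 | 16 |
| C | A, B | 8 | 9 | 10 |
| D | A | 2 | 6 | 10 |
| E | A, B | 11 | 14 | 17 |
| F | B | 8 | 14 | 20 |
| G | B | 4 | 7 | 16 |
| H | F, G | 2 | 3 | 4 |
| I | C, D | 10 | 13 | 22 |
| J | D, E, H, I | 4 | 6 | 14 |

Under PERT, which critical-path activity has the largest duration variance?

te_A = (1 + 4·3 + 5)/6 = 18/6 = 3; σ²_A = ((5−1)/6)² = 0.444
te_B = (10 + 4·13 + 16)/6 = 78/6 = 13; σ²_B = ((16−10)/6)² = 1.000
te_C = (8 + 4·9 + 10)/6 = 54/6 = 9; σ²_C = ((10−8)/6)² = 0.111
te_D = (2 + 4·6 + 10)/6 = 36/6 = 6; σ²_D = ((10−2)/6)² = 1.778
te_E = (11 + 4·14 + 17)/6 = 84/6 = 14; σ²_E = ((17−11)/6)² = 1.000
te_F = (8 + 4·14 + 20)/6 = 84/6 = 14; σ²_F = ((20−8)/6)² = 4.000
te_G = (4 + 4·7 + 16)/6 = 48/6 = 8; σ²_G = ((16−4)/6)² = 4.000
te_H = (2 + 4·3 + 4)/6 = 18/6 = 3; σ²_H = ((4−2)/6)² = 0.111
te_I = (10 + 4·13 + 22)/6 = 84/6 = 14; σ²_I = ((22−10)/6)² = 4.000
te_J = (4 + 4·6 + 14)/6 = 42/6 = 7; σ²_J = ((14−4)/6)² = 2.778

Forward pass:
ES_A = 0; EF_A = 3
ES_B = 0; EF_B = 13
ES_C = max(EF_A=3, EF_B=13) = 13; EF_C = 13+9 = 22
ES_D = 3; EF_D = 3+6 = 9
ES_E = max(EF_A=3, EF_B=13) = 13; EF_E = 13+14 = 27
ES_F = 13; EF_F = 13+14 = 27
ES_G = 13; EF_G = 13+8 = 21
ES_H = max(EF_F=27, EF_G=21) = 27; EF_H = 27+3 = 30
ES_I = max(EF_C=22, EF_D=9) = 22; EF_I = 22+14 = 36
ES_J = max(EF_D=9, EF_E=27, EF_H=30, EF_I=36) = 36; EF_J = 36+7 = 43
Expected project duration μ = 43 hours. Critical path: B → C → I → J.

Variances on critical path: σ²_B=1.000, σ²_C=0.111, σ²_I=4.000, σ²_J=2.778.
Largest is σ²_I = 4.000.

I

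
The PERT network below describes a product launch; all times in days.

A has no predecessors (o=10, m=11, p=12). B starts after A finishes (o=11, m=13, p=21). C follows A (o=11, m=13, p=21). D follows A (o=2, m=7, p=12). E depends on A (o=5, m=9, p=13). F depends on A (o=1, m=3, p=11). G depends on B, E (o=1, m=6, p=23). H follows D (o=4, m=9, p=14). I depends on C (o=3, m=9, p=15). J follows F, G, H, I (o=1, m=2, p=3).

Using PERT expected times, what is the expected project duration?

te_A = (10 + 4·11 + 12)/6 = 66/6 = 11
te_B = (11 + 4·13 + 21)/6 = 84/6 = 14
te_C = (11 + 4·13 + 21)/6 = 84/6 = 14
te_D = (2 + 4·7 + 12)/6 = 42/6 = 7
te_E = (5 + 4·9 + 13)/6 = 54/6 = 9
te_F = (1 + 4·3 + 11)/6 = 24/6 = 4
te_G = (1 + 4·6 + 23)/6 = 48/6 = 8
te_H = (4 + 4·9 + 14)/6 = 54/6 = 9
te_I = (3 + 4·9 + 15)/6 = 54/6 = 9
te_J = (1 + 4·2 + 3)/6 = 12/6 = 2

Forward pass:
ES_A = 0; EF_A = 11
ES_B = 11; EF_B = 11+14 = 25
ES_C = 11; EF_C = 11+14 = 25
ES_D = 11; EF_D = 11+7 = 18
ES_E = 11; EF_E = 11+9 = 20
ES_F = 11; EF_F = 11+4 = 15
ES_G = max(EF_B=25, EF_E=20) = 25; EF_G = 25+8 = 33
ES_H = 18; EF_H = 18+9 = 27
ES_I = 25; EF_I = 25+9 = 34
ES_J = max(EF_F=15, EF_G=33, EF_H=27, EF_I=34) = 34; EF_J = 34+2 = 36
Expected project duration μ = 36 days. Critical path: A → C → I → J.

36 days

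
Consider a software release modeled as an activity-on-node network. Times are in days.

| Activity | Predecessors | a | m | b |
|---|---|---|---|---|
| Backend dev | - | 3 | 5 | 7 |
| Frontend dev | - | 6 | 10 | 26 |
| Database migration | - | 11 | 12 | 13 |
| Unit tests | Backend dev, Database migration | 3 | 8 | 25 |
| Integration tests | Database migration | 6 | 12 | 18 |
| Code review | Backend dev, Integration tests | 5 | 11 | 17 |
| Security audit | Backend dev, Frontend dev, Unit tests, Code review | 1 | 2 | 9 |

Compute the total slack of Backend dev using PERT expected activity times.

19 days

te_Backend dev = (3 + 4·5 + 7)/6 = 30/6 = 5
te_Frontend dev = (6 + 4·10 + 26)/6 = 72/6 = 12
te_Database migration = (11 + 4·12 + 13)/6 = 72/6 = 12
te_Unit tests = (3 + 4·8 + 25)/6 = 60/6 = 10
te_Integration tests = (6 + 4·12 + 18)/6 = 72/6 = 12
te_Code review = (5 + 4·11 + 17)/6 = 66/6 = 11
te_Security audit = (1 + 4·2 + 9)/6 = 18/6 = 3

Forward pass:
ES_Backend dev = 0; EF_Backend dev = 5
ES_Frontend dev = 0; EF_Frontend dev = 12
ES_Database migration = 0; EF_Database migration = 12
ES_Unit tests = max(EF_Backend dev=5, EF_Database migration=12) = 12; EF_Unit tests = 12+10 = 22
ES_Integration tests = 12; EF_Integration tests = 12+12 = 24
ES_Code review = max(EF_Backend dev=5, EF_Integration tests=24) = 24; EF_Code review = 24+11 = 35
ES_Security audit = max(EF_Backend dev=5, EF_Frontend dev=12, EF_Unit tests=22, EF_Code review=35) = 35; EF_Security audit = 35+3 = 38
Expected project duration μ = 38 days. Critical path: Database migration → Integration tests → Code review → Security audit.

Backward pass:
LF_Security audit = 38; LS_Security audit = 38−3 = 35
LF_Code review = LS_Security audit = 35; LS_Code review = 35−11 = 24
LF_Integration tests = LS_Code review = 24; LS_Integration tests = 24−12 = 12
LF_Unit tests = LS_Security audit = 35; LS_Unit tests = 35−10 = 25
LF_Database migration = min(LS_Unit tests=25, LS_Integration tests=12) = 12; LS_Database migration = 12−12 = 0
LF_Frontend dev = LS_Security audit = 35; LS_Frontend dev = 35−12 = 23
LF_Backend dev = min(LS_Unit tests=25, LS_Code review=24, LS_Security audit=35) = 24; LS_Backend dev = 24−5 = 19
Slack_Backend dev = LS_Backend dev − ES_Backend dev = 19 − 0 = 19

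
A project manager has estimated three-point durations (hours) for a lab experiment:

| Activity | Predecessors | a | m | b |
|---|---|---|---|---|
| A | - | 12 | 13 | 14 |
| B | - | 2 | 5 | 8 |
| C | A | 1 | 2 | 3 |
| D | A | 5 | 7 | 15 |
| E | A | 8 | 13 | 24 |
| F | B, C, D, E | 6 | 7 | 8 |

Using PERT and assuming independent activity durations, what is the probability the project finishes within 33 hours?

te_A = (12 + 4·13 + 14)/6 = 78/6 = 13; σ²_A = ((14−12)/6)² = 0.111
te_B = (2 + 4·5 + 8)/6 = 30/6 = 5; σ²_B = ((8−2)/6)² = 1.000
te_C = (1 + 4·2 + 3)/6 = 12/6 = 2; σ²_C = ((3−1)/6)² = 0.111
te_D = (5 + 4·7 + 15)/6 = 48/6 = 8; σ²_D = ((15−5)/6)² = 2.778
te_E = (8 + 4·13 + 24)/6 = 84/6 = 14; σ²_E = ((24−8)/6)² = 7.111
te_F = (6 + 4·7 + 8)/6 = 42/6 = 7; σ²_F = ((8−6)/6)² = 0.111

Forward pass:
ES_A = 0; EF_A = 13
ES_B = 0; EF_B = 5
ES_C = 13; EF_C = 13+2 = 15
ES_D = 13; EF_D = 13+8 = 21
ES_E = 13; EF_E = 13+14 = 27
ES_F = max(EF_B=5, EF_C=15, EF_D=21, EF_E=27) = 27; EF_F = 27+7 = 34
Expected project duration μ = 34 hours. Critical path: A → E → F.

Variance along critical path = 0.111 + 7.111 + 0.111 = 7.333; σ = √7.333 = 2.708 hours.
Z = (33 − 34) / 2.708 = -0.369
P(T ≤ 33) = Φ(-0.369) ≈ 0.356

0.356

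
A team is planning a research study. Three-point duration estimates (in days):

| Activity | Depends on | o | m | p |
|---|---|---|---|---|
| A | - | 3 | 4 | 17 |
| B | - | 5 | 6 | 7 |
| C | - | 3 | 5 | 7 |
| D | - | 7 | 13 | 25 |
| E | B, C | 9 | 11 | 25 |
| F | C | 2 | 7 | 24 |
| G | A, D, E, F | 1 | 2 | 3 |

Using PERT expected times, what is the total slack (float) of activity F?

5 days

te_A = (3 + 4·4 + 17)/6 = 36/6 = 6
te_B = (5 + 4·6 + 7)/6 = 36/6 = 6
te_C = (3 + 4·5 + 7)/6 = 30/6 = 5
te_D = (7 + 4·13 + 25)/6 = 84/6 = 14
te_E = (9 + 4·11 + 25)/6 = 78/6 = 13
te_F = (2 + 4·7 + 24)/6 = 54/6 = 9
te_G = (1 + 4·2 + 3)/6 = 12/6 = 2

Forward pass:
ES_A = 0; EF_A = 6
ES_B = 0; EF_B = 6
ES_C = 0; EF_C = 5
ES_D = 0; EF_D = 14
ES_E = max(EF_B=6, EF_C=5) = 6; EF_E = 6+13 = 19
ES_F = 5; EF_F = 5+9 = 14
ES_G = max(EF_A=6, EF_D=14, EF_E=19, EF_F=14) = 19; EF_G = 19+2 = 21
Expected project duration μ = 21 days. Critical path: B → E → G.

Backward pass:
LF_G = 21; LS_G = 21−2 = 19
LF_F = LS_G = 19; LS_F = 19−9 = 10
LF_E = LS_G = 19; LS_E = 19−13 = 6
LF_D = LS_G = 19; LS_D = 19−14 = 5
LF_C = min(LS_E=6, LS_F=10) = 6; LS_C = 6−5 = 1
LF_B = LS_E = 6; LS_B = 6−6 = 0
LF_A = LS_G = 19; LS_A = 19−6 = 13
Slack_F = LS_F − ES_F = 10 − 5 = 5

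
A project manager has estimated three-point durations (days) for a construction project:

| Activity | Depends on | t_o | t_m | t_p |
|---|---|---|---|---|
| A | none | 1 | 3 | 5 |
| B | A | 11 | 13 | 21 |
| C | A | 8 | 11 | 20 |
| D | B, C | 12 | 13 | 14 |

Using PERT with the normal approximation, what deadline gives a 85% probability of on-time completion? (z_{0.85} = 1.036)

31.9 days

te_A = (1 + 4·3 + 5)/6 = 18/6 = 3; σ²_A = ((5−1)/6)² = 0.444
te_B = (11 + 4·13 + 21)/6 = 84/6 = 14; σ²_B = ((21−11)/6)² = 2.778
te_C = (8 + 4·11 + 20)/6 = 72/6 = 12; σ²_C = ((20−8)/6)² = 4.000
te_D = (12 + 4·13 + 14)/6 = 78/6 = 13; σ²_D = ((14−12)/6)² = 0.111

Forward pass:
ES_A = 0; EF_A = 3
ES_B = 3; EF_B = 3+14 = 17
ES_C = 3; EF_C = 3+12 = 15
ES_D = max(EF_B=17, EF_C=15) = 17; EF_D = 17+13 = 30
Expected project duration μ = 30 days. Critical path: A → B → D.

Variance along critical path = 0.444 + 2.778 + 0.111 = 3.333; σ = 1.826 days.
D = μ + z·σ = 30 + 1.036·1.826 = 31.9 days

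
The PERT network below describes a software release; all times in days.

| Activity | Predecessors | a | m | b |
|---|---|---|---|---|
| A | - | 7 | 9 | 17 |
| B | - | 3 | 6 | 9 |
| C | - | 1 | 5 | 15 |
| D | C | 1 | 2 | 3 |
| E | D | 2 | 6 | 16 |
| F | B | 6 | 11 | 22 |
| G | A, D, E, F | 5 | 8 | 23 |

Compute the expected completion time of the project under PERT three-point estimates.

te_A = (7 + 4·9 + 17)/6 = 60/6 = 10
te_B = (3 + 4·6 + 9)/6 = 36/6 = 6
te_C = (1 + 4·5 + 15)/6 = 36/6 = 6
te_D = (1 + 4·2 + 3)/6 = 12/6 = 2
te_E = (2 + 4·6 + 16)/6 = 42/6 = 7
te_F = (6 + 4·11 + 22)/6 = 72/6 = 12
te_G = (5 + 4·8 + 23)/6 = 60/6 = 10

Forward pass:
ES_A = 0; EF_A = 10
ES_B = 0; EF_B = 6
ES_C = 0; EF_C = 6
ES_D = 6; EF_D = 6+2 = 8
ES_E = 8; EF_E = 8+7 = 15
ES_F = 6; EF_F = 6+12 = 18
ES_G = max(EF_A=10, EF_D=8, EF_E=15, EF_F=18) = 18; EF_G = 18+10 = 28
Expected project duration μ = 28 days. Critical path: B → F → G.

28 days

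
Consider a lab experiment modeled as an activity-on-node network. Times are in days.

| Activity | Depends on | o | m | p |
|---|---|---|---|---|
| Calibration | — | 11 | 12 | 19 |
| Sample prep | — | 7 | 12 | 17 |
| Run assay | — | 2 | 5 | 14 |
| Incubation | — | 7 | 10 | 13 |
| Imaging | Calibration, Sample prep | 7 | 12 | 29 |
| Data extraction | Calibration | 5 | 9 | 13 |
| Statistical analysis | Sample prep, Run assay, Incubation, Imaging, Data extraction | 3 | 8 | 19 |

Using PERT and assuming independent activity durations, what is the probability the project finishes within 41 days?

te_Calibration = (11 + 4·12 + 19)/6 = 78/6 = 13; σ²_Calibration = ((19−11)/6)² = 1.778
te_Sample prep = (7 + 4·12 + 17)/6 = 72/6 = 12; σ²_Sample prep = ((17−7)/6)² = 2.778
te_Run assay = (2 + 4·5 + 14)/6 = 36/6 = 6; σ²_Run assay = ((14−2)/6)² = 4.000
te_Incubation = (7 + 4·10 + 13)/6 = 60/6 = 10; σ²_Incubation = ((13−7)/6)² = 1.000
te_Imaging = (7 + 4·12 + 29)/6 = 84/6 = 14; σ²_Imaging = ((29−7)/6)² = 13.444
te_Data extraction = (5 + 4·9 + 13)/6 = 54/6 = 9; σ²_Data extraction = ((13−5)/6)² = 1.778
te_Statistical analysis = (3 + 4·8 + 19)/6 = 54/6 = 9; σ²_Statistical analysis = ((19−3)/6)² = 7.111

Forward pass:
ES_Calibration = 0; EF_Calibration = 13
ES_Sample prep = 0; EF_Sample prep = 12
ES_Run assay = 0; EF_Run assay = 6
ES_Incubation = 0; EF_Incubation = 10
ES_Imaging = max(EF_Calibration=13, EF_Sample prep=12) = 13; EF_Imaging = 13+14 = 27
ES_Data extraction = 13; EF_Data extraction = 13+9 = 22
ES_Statistical analysis = max(EF_Sample prep=12, EF_Run assay=6, EF_Incubation=10, EF_Imaging=27, EF_Data extraction=22) = 27; EF_Statistical analysis = 27+9 = 36
Expected project duration μ = 36 days. Critical path: Calibration → Imaging → Statistical analysis.

Variance along critical path = 1.778 + 13.444 + 7.111 = 22.333; σ = √22.333 = 4.726 days.
Z = (41 − 36) / 4.726 = 1.058
P(T ≤ 41) = Φ(1.058) ≈ 0.855

0.855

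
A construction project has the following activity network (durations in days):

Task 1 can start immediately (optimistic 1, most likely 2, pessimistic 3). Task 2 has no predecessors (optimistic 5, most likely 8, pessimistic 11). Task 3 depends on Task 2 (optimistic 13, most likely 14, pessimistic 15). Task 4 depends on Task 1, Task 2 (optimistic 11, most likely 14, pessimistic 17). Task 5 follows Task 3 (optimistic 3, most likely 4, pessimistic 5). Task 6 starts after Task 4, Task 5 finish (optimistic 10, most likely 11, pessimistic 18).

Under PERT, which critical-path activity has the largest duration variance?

Task 6

te_Task 1 = (1 + 4·2 + 3)/6 = 12/6 = 2; σ²_Task 1 = ((3−1)/6)² = 0.111
te_Task 2 = (5 + 4·8 + 11)/6 = 48/6 = 8; σ²_Task 2 = ((11−5)/6)² = 1.000
te_Task 3 = (13 + 4·14 + 15)/6 = 84/6 = 14; σ²_Task 3 = ((15−13)/6)² = 0.111
te_Task 4 = (11 + 4·14 + 17)/6 = 84/6 = 14; σ²_Task 4 = ((17−11)/6)² = 1.000
te_Task 5 = (3 + 4·4 + 5)/6 = 24/6 = 4; σ²_Task 5 = ((5−3)/6)² = 0.111
te_Task 6 = (10 + 4·11 + 18)/6 = 72/6 = 12; σ²_Task 6 = ((18−10)/6)² = 1.778

Forward pass:
ES_Task 1 = 0; EF_Task 1 = 2
ES_Task 2 = 0; EF_Task 2 = 8
ES_Task 3 = 8; EF_Task 3 = 8+14 = 22
ES_Task 4 = max(EF_Task 1=2, EF_Task 2=8) = 8; EF_Task 4 = 8+14 = 22
ES_Task 5 = 22; EF_Task 5 = 22+4 = 26
ES_Task 6 = max(EF_Task 4=22, EF_Task 5=26) = 26; EF_Task 6 = 26+12 = 38
Expected project duration μ = 38 days. Critical path: Task 2 → Task 3 → Task 5 → Task 6.

Variances on critical path: σ²_Task 2=1.000, σ²_Task 3=0.111, σ²_Task 5=0.111, σ²_Task 6=1.778.
Largest is σ²_Task 6 = 1.778.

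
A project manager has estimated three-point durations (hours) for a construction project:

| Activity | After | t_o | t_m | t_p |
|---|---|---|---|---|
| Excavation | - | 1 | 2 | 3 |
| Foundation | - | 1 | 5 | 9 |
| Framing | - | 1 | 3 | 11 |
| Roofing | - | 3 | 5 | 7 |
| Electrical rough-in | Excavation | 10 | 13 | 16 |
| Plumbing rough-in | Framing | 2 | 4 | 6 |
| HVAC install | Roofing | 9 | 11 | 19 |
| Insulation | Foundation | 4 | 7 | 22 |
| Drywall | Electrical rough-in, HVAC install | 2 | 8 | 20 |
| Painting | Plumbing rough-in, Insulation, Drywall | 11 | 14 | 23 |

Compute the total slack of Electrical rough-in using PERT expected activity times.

te_Excavation = (1 + 4·2 + 3)/6 = 12/6 = 2
te_Foundation = (1 + 4·5 + 9)/6 = 30/6 = 5
te_Framing = (1 + 4·3 + 11)/6 = 24/6 = 4
te_Roofing = (3 + 4·5 + 7)/6 = 30/6 = 5
te_Electrical rough-in = (10 + 4·13 + 16)/6 = 78/6 = 13
te_Plumbing rough-in = (2 + 4·4 + 6)/6 = 24/6 = 4
te_HVAC install = (9 + 4·11 + 19)/6 = 72/6 = 12
te_Insulation = (4 + 4·7 + 22)/6 = 54/6 = 9
te_Drywall = (2 + 4·8 + 20)/6 = 54/6 = 9
te_Painting = (11 + 4·14 + 23)/6 = 90/6 = 15

Forward pass:
ES_Excavation = 0; EF_Excavation = 2
ES_Foundation = 0; EF_Foundation = 5
ES_Framing = 0; EF_Framing = 4
ES_Roofing = 0; EF_Roofing = 5
ES_Electrical rough-in = 2; EF_Electrical rough-in = 2+13 = 15
ES_Plumbing rough-in = 4; EF_Plumbing rough-in = 4+4 = 8
ES_HVAC install = 5; EF_HVAC install = 5+12 = 17
ES_Insulation = 5; EF_Insulation = 5+9 = 14
ES_Drywall = max(EF_Electrical rough-in=15, EF_HVAC install=17) = 17; EF_Drywall = 17+9 = 26
ES_Painting = max(EF_Plumbing rough-in=8, EF_Insulation=14, EF_Drywall=26) = 26; EF_Painting = 26+15 = 41
Expected project duration μ = 41 hours. Critical path: Roofing → HVAC install → Drywall → Painting.

Backward pass:
LF_Painting = 41; LS_Painting = 41−15 = 26
LF_Drywall = LS_Painting = 26; LS_Drywall = 26−9 = 17
LF_Insulation = LS_Painting = 26; LS_Insulation = 26−9 = 17
LF_HVAC install = LS_Drywall = 17; LS_HVAC install = 17−12 = 5
LF_Plumbing rough-in = LS_Painting = 26; LS_Plumbing rough-in = 26−4 = 22
LF_Electrical rough-in = LS_Drywall = 17; LS_Electrical rough-in = 17−13 = 4
LF_Roofing = LS_HVAC install = 5; LS_Roofing = 5−5 = 0
LF_Framing = LS_Plumbing rough-in = 22; LS_Framing = 22−4 = 18
LF_Foundation = LS_Insulation = 17; LS_Foundation = 17−5 = 12
LF_Excavation = LS_Electrical rough-in = 4; LS_Excavation = 4−2 = 2
Slack_Electrical rough-in = LS_Electrical rough-in − ES_Electrical rough-in = 4 − 2 = 2

2 hours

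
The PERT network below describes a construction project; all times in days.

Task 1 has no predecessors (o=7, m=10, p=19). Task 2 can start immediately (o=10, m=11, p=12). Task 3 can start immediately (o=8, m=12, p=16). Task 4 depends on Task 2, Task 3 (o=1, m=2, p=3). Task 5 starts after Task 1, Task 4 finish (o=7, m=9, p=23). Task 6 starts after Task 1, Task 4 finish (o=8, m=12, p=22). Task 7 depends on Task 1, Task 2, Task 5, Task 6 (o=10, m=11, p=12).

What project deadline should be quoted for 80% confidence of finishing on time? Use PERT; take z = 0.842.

te_Task 1 = (7 + 4·10 + 19)/6 = 66/6 = 11; σ²_Task 1 = ((19−7)/6)² = 4.000
te_Task 2 = (10 + 4·11 + 12)/6 = 66/6 = 11; σ²_Task 2 = ((12−10)/6)² = 0.111
te_Task 3 = (8 + 4·12 + 16)/6 = 72/6 = 12; σ²_Task 3 = ((16−8)/6)² = 1.778
te_Task 4 = (1 + 4·2 + 3)/6 = 12/6 = 2; σ²_Task 4 = ((3−1)/6)² = 0.111
te_Task 5 = (7 + 4·9 + 23)/6 = 66/6 = 11; σ²_Task 5 = ((23−7)/6)² = 7.111
te_Task 6 = (8 + 4·12 + 22)/6 = 78/6 = 13; σ²_Task 6 = ((22−8)/6)² = 5.444
te_Task 7 = (10 + 4·11 + 12)/6 = 66/6 = 11; σ²_Task 7 = ((12−10)/6)² = 0.111

Forward pass:
ES_Task 1 = 0; EF_Task 1 = 11
ES_Task 2 = 0; EF_Task 2 = 11
ES_Task 3 = 0; EF_Task 3 = 12
ES_Task 4 = max(EF_Task 2=11, EF_Task 3=12) = 12; EF_Task 4 = 12+2 = 14
ES_Task 5 = max(EF_Task 1=11, EF_Task 4=14) = 14; EF_Task 5 = 14+11 = 25
ES_Task 6 = max(EF_Task 1=11, EF_Task 4=14) = 14; EF_Task 6 = 14+13 = 27
ES_Task 7 = max(EF_Task 1=11, EF_Task 2=11, EF_Task 5=25, EF_Task 6=27) = 27; EF_Task 7 = 27+11 = 38
Expected project duration μ = 38 days. Critical path: Task 3 → Task 4 → Task 6 → Task 7.

Variance along critical path = 1.778 + 0.111 + 5.444 + 0.111 = 7.444; σ = 2.728 days.
D = μ + z·σ = 38 + 0.842·2.728 = 40.3 days

40.3 days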